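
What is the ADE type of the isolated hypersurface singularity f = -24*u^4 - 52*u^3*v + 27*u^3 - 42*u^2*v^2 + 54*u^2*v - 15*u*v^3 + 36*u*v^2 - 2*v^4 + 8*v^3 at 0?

E_{7}

The Hessian of f at 0 has rank 0. Corank 2; j^3 = (3*u + 2*v)^3 is a perfect cube, so E-series; the 4-jet and mu = 7 give E_7.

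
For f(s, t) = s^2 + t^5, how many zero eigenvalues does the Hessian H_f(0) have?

1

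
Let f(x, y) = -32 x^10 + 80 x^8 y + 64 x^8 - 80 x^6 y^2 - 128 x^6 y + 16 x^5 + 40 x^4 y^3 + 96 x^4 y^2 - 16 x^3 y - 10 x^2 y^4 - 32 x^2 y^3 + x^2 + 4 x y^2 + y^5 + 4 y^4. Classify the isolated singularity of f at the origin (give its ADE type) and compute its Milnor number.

Type A4, Milnor number mu = 4.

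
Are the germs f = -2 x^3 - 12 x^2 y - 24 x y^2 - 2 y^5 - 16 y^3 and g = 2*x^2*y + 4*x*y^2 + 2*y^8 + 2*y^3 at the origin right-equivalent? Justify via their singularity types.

No.

The Hessian of f at 0 has rank 0. Corank 2; j^3 = -2*(x + 2*y)^3 is a perfect cube, so E-series; the 5-jet and mu = 8 give E_8. The Hessian of g at 0 has rank 0. Corank 2; j^3 = 2*y*(x + y)^2 has shape L^2 M (L != M), so D-series; mu = 9 gives D_9. f is E_8 but g is D_9, hence not right-equivalent.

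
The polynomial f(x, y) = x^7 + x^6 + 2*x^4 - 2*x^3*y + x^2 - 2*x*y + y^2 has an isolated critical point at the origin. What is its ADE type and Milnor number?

The Hessian of f at 0 is [[2, -2], [-2, 2]] with rank 1, so corank 1. A Groebner basis of the Jacobian ideal J(f) in C{x,y} is {x*y + y^4 - y^2, x*y^2 + x/3 - 2*y^3/3 - y/3, x^2 - 2*x*y + y^2}; counting standard monomials gives mu = 6. Corank 1: A-series; mu = 6 gives A_6.

Type A6, Milnor number mu = 6.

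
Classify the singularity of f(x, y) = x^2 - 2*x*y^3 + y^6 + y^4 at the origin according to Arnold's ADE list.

A_3

The Hessian of f at 0 is [[2, 0], [0, 0]] with rank 1, so corank 1. A Groebner basis of the Jacobian ideal J(f) in C{x,y} is {y^3, x}; counting standard monomials gives mu = 3. Corank 1: A-series; mu = 3 gives A_3.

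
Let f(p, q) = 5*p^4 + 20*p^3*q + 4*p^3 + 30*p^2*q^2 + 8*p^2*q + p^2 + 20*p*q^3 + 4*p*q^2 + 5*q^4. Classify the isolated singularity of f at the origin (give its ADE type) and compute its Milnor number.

Type A_{3}, Milnor number mu = 3.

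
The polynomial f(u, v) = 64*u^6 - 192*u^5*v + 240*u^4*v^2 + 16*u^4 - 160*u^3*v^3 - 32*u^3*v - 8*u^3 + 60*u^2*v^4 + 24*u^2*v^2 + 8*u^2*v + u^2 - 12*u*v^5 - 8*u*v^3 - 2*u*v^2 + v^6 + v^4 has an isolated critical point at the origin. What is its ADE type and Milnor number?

The Hessian of f at 0 has rank 1. Corank 1: A-series; mu = 5 gives A_5.

Type A_{5}, Milnor number mu = 5.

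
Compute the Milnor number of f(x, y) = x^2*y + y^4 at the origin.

5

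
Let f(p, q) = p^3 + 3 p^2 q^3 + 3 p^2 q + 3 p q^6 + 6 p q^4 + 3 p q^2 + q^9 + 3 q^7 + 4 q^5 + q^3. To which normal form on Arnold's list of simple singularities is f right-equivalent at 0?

E_{8}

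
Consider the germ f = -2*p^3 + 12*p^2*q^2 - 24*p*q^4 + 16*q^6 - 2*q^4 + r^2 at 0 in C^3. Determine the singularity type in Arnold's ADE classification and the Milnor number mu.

Type E_6, Milnor number mu = 6.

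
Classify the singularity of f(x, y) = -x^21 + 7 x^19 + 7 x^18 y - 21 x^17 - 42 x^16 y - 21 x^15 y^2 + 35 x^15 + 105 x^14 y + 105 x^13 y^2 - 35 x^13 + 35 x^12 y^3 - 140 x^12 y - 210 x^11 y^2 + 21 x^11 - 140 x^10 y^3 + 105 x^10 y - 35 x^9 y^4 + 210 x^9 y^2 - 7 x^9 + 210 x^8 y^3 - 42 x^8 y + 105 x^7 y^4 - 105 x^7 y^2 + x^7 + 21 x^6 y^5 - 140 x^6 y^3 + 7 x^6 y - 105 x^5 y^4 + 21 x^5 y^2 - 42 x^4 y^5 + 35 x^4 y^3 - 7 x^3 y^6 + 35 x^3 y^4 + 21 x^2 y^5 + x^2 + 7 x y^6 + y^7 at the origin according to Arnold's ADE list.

The Hessian of f at 0 has rank 1. Corank 1: A-series; mu = 6 gives A_6.

A6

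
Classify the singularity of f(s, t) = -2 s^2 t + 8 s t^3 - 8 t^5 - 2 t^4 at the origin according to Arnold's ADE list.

The Hessian of f at 0 has rank 0. Corank 2; j^3 = -2*s^2*t has shape L^2 M (L != M), so D-series; mu = 5 gives D_5.

D5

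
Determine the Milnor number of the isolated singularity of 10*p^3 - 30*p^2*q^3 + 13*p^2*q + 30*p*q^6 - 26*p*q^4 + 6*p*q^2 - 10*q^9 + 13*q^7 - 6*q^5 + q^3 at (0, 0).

The Hessian of f at 0 is [[0, 0], [0, 0]] with rank 0, so corank 2. A Groebner basis of the Jacobian ideal J(f) in C{p,q} is {q^3, p^2 - 3*q^2/11, p*q + 6*q^2/11}; counting standard monomials gives mu = 4. Corank 2; j^3 = (2*p + q)*(5*p^2 + 4*p*q + q^2) splits into three distinct lines over C (the quadratic factor has nonzero discriminant), so D_4.

4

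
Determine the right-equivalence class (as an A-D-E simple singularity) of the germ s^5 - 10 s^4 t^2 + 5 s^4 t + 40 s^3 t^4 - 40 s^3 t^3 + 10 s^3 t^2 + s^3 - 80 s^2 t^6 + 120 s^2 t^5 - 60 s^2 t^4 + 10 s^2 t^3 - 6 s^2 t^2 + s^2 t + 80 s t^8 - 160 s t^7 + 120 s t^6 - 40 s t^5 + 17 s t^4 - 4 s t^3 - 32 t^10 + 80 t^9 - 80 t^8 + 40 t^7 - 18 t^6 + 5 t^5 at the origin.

D_6

The Hessian of f at 0 has rank 0. Corank 2; j^3 = s^2*(s + t) has shape L^2 M (L != M), so D-series; mu = 6 gives D_6.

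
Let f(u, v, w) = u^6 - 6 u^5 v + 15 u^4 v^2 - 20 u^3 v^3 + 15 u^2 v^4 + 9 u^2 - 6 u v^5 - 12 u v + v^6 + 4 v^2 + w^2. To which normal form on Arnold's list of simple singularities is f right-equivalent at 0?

The Hessian of f at 0 has rank 2. Corank 1: A-series; mu = 5 gives A_5.

A_{5}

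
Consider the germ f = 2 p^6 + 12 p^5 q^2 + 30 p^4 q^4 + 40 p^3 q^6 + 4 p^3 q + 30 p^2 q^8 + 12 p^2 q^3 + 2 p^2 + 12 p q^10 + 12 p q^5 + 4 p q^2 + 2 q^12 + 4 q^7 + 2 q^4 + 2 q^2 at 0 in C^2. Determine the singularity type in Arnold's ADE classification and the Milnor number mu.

Type A1, Milnor number mu = 1.

The Hessian of f at 0 has rank 2. Corank 0: nondegenerate Morse point, so A_1.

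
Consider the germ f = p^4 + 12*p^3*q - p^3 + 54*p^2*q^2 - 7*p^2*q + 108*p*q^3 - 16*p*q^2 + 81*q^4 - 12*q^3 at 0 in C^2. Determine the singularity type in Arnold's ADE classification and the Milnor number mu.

The Hessian of f at 0 has rank 0. Corank 2; j^3 = -(p + 2*q)^2*(p + 3*q) has shape L^2 M (L != M), so D-series; mu = 5 gives D_5.

Type D5, Milnor number mu = 5.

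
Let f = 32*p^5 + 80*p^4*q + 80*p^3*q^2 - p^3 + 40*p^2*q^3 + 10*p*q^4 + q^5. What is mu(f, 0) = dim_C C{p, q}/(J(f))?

8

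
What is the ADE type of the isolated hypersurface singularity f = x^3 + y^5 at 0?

E8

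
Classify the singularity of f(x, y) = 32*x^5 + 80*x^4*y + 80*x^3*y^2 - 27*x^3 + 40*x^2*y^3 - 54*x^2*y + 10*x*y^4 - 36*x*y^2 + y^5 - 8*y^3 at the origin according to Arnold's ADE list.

E8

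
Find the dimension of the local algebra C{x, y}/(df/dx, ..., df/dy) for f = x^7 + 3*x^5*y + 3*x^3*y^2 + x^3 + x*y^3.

7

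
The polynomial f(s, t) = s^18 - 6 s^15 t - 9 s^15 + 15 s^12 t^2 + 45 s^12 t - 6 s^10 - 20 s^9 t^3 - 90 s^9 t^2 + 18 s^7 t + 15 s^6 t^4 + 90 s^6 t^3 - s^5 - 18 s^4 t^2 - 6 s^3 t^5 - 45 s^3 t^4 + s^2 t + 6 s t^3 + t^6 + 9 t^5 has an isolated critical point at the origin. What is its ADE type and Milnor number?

Type D_{7}, Milnor number mu = 7.

The Hessian of f at 0 has rank 0. Corank 2; j^3 = s^2*t has shape L^2 M (L != M), so D-series; mu = 7 gives D_7.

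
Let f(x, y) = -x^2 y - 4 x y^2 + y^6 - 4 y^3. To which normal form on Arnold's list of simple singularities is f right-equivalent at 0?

D_7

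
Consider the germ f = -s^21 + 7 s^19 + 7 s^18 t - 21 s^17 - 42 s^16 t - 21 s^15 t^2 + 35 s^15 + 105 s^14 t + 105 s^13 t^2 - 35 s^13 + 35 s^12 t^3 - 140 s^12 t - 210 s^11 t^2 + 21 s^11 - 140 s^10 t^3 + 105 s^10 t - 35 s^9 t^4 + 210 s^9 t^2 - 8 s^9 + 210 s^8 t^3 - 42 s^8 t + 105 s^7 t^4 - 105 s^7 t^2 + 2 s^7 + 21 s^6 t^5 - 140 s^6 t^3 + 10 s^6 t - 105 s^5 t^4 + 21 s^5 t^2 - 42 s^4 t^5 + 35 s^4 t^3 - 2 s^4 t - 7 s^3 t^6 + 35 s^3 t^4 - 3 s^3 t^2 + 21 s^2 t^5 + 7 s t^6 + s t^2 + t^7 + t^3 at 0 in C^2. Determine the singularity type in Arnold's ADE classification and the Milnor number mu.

The Hessian of f at 0 has rank 0. Corank 2; j^3 = t^2*(s + t) has shape L^2 M (L != M), so D-series; mu = 8 gives D_8.

Type D_8, Milnor number mu = 8.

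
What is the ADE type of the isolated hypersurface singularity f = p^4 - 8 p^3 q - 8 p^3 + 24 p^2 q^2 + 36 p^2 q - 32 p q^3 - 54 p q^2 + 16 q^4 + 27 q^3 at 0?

E_6

The Hessian of f at 0 has rank 0. Corank 2; j^3 = -(2*p - 3*q)^3 is a perfect cube, so E-series; the 4-jet and mu = 6 give E_6.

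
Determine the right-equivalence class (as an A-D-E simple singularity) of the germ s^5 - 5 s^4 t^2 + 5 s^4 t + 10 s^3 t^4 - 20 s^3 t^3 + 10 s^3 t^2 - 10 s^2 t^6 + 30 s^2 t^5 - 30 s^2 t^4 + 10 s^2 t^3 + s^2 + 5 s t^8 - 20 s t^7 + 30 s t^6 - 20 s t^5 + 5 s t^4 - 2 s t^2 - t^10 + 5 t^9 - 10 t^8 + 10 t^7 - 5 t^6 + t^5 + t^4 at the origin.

A_{4}

The Hessian of f at 0 is [[2, 0], [0, 0]] with rank 1, so corank 1. A Groebner basis of the Jacobian ideal J(f) in C{s,t} is {s^2, -s + t^2}; counting standard monomials gives mu = 4. Corank 1: A-series; mu = 4 gives A_4.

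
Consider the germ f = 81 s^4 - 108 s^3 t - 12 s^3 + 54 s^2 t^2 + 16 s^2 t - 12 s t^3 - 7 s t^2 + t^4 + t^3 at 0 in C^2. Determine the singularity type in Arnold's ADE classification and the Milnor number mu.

The Hessian of f at 0 has rank 0. Corank 2; j^3 = -(2*s - t)^2*(3*s - t) has shape L^2 M (L != M), so D-series; mu = 5 gives D_5.

Type D5, Milnor number mu = 5.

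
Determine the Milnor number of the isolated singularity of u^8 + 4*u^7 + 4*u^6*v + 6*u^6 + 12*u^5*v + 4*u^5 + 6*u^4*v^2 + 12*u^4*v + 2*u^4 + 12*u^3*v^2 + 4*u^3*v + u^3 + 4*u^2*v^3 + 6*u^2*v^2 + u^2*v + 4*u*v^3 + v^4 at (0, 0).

5

The Hessian of f at 0 is [[0, 0], [0, 0]] with rank 0, so corank 2. A Groebner basis of the Jacobian ideal J(f) in C{u,v} is {u*v^2, -u*v/4 + v^3, u^2 + u*v}; counting standard monomials gives mu = 5. Corank 2; j^3 = u^2*(u + v) has shape L^2 M (L != M), so D-series; mu = 5 gives D_5.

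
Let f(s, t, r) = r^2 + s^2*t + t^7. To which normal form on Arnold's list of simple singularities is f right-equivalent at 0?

The Hessian of f at 0 has rank 1. Corank 2; j^3 = s^2*t has shape L^2 M (L != M), so D-series; mu = 8 gives D_8.

D_{8}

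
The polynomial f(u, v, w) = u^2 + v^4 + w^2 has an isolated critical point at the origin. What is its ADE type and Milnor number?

Type A_{3}, Milnor number mu = 3.

The Hessian of f at 0 has rank 2. Corank 1: A-series; mu = 3 gives A_3.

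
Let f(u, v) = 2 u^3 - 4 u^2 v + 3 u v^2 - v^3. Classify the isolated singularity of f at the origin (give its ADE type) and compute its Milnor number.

The Hessian of f at 0 is [[0, 0], [0, 0]] with rank 0, so corank 2. A Groebner basis of the Jacobian ideal J(f) in C{u,v} is {v^3, u^2 - 3*v^2/2, u*v - 3*v^2/2}; counting standard monomials gives mu = 4. Corank 2; j^3 = (u - v)*(2*u^2 - 2*u*v + v^2) splits into three distinct lines over C (the quadratic factor has nonzero discriminant), so D_4.

Type D_4, Milnor number mu = 4.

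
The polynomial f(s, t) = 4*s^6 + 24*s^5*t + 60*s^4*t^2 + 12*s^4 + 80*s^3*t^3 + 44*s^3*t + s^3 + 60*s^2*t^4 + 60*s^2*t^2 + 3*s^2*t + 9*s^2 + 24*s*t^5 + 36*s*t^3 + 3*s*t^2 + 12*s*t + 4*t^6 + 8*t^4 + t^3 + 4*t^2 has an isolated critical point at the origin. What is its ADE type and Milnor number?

The Hessian of f at 0 is [[18, 12], [12, 8]] with rank 1, so corank 1. A Groebner basis of the Jacobian ideal J(f) in C{s,t} is {t^2, s + 2*t/3}; counting standard monomials gives mu = 2. Corank 1: A-series; mu = 2 gives A_2.

Type A2, Milnor number mu = 2.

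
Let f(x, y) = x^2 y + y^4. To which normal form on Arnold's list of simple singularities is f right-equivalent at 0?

D_{5}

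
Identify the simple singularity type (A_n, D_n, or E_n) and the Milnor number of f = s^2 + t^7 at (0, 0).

The Hessian of f at 0 is [[2, 0], [0, 0]] with rank 1, so corank 1. A Groebner basis of the Jacobian ideal J(f) in C{s,t} is {t^6, s}; counting standard monomials gives mu = 6. Corank 1: A-series; mu = 6 gives A_6.

Type A_6, Milnor number mu = 6.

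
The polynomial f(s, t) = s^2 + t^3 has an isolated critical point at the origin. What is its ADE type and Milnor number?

The Hessian of f at 0 has rank 1. Corank 1: A-series; mu = 2 gives A_2.

Type A_{2}, Milnor number mu = 2.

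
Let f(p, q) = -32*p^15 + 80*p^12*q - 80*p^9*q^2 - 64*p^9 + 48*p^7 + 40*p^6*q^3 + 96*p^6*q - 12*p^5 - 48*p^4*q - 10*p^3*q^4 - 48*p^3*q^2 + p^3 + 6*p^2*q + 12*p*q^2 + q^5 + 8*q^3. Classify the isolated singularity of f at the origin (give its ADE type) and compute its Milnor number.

The Hessian of f at 0 has rank 0. Corank 2; j^3 = (p + 2*q)^3 is a perfect cube, so E-series; the 5-jet and mu = 8 give E_8.

Type E8, Milnor number mu = 8.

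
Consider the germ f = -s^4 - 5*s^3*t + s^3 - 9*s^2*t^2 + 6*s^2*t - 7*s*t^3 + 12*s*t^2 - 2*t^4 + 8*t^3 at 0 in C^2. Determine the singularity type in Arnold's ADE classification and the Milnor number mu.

The Hessian of f at 0 has rank 0. Corank 2; j^3 = (s + 2*t)^3 is a perfect cube, so E-series; the 4-jet and mu = 7 give E_7.

Type E7, Milnor number mu = 7.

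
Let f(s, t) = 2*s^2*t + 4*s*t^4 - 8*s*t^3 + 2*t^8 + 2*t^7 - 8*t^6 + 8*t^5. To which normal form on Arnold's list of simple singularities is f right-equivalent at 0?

D9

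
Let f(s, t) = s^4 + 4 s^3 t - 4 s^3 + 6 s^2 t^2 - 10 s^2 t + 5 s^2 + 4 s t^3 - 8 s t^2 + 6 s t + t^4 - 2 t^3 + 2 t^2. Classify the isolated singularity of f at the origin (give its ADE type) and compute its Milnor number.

The Hessian of f at 0 has rank 2. Corank 0: nondegenerate Morse point, so A_1.

Type A_1, Milnor number mu = 1.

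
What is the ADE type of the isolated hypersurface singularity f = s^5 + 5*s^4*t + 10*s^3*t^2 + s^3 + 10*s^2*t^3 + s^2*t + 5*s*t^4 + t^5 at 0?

D_6

The Hessian of f at 0 has rank 0. Corank 2; j^3 = s^2*(s + t) has shape L^2 M (L != M), so D-series; mu = 6 gives D_6.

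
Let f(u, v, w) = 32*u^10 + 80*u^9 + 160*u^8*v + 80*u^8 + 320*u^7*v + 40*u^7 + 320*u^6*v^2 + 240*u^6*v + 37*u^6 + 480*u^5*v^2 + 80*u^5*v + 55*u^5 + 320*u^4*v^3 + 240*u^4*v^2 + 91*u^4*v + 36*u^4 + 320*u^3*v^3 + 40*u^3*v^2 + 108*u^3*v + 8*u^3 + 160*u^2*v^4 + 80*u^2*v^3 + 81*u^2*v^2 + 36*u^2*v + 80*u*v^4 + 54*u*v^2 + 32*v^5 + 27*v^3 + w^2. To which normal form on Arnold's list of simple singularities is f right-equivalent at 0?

The Hessian of f at 0 has rank 1. Corank 2; j^3 = (2*u + 3*v)^3 is a perfect cube, so E-series; the 5-jet and mu = 8 give E_8.

E_8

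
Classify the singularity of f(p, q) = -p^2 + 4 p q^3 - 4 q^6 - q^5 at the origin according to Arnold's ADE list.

The Hessian of f at 0 has rank 1. Corank 1: A-series; mu = 4 gives A_4.

A_{4}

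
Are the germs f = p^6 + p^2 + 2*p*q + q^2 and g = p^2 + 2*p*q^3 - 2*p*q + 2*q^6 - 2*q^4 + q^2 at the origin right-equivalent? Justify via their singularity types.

The Hessian of f at 0 has rank 1. Corank 1: A-series; mu = 5 gives A_5. The Hessian of g at 0 has rank 1. Corank 1: A-series; mu = 5 gives A_5. Both have type A_5, hence right-equivalent.

Yes.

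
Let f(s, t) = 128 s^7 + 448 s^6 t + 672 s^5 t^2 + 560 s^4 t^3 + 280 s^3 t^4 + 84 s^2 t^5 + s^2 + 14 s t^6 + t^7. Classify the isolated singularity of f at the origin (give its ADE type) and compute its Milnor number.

The Hessian of f at 0 is [[2, 0], [0, 0]] with rank 1, so corank 1. A Groebner basis of the Jacobian ideal J(f) in C{s,t} is {t^6, s}; counting standard monomials gives mu = 6. Corank 1: A-series; mu = 6 gives A_6.

Type A6, Milnor number mu = 6.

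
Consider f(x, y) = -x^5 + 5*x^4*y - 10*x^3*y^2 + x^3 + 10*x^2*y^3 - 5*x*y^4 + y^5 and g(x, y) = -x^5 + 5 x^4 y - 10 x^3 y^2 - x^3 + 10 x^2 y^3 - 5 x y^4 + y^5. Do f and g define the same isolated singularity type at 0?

The Hessian of f at 0 is [[0, 0], [0, 0]] with rank 0, so corank 2. A Groebner basis of the Jacobian ideal J(f) in C{x,y} is {y^5, x*y^3 - y^4/4, x^2}; counting standard monomials gives mu = 8. Corank 2; j^3 = x^3 is a perfect cube, so E-series; the 5-jet and mu = 8 give E_8. The Hessian of g at 0 is [[0, 0], [0, 0]] with rank 0, so corank 2. A Groebner basis of the Jacobian ideal J(g) in C{x,y} is {y^5, x*y^3 - y^4/4, x^2}; counting standard monomials gives mu = 8. Corank 2; j^3 = -x^3 is a perfect cube, so E-series; the 5-jet and mu = 8 give E_8. Both have type E_8, hence right-equivalent.

Yes.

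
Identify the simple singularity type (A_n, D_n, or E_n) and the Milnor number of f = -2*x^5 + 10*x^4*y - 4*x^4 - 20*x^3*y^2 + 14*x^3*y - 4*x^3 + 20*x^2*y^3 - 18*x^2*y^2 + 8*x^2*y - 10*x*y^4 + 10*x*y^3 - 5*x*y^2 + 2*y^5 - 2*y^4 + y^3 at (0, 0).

The Hessian of f at 0 has rank 0. Corank 2; j^3 = -(x - y)*(2*x - y)^2 has shape L^2 M (L != M), so D-series; mu = 6 gives D_6.

Type D6, Milnor number mu = 6.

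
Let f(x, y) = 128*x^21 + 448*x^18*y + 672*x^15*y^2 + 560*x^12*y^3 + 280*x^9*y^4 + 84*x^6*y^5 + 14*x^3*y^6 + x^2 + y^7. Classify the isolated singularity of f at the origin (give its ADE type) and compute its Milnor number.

Type A_{6}, Milnor number mu = 6.

The Hessian of f at 0 is [[2, 0], [0, 0]] with rank 1, so corank 1. A Groebner basis of the Jacobian ideal J(f) in C{x,y} is {y^6, x}; counting standard monomials gives mu = 6. Corank 1: A-series; mu = 6 gives A_6.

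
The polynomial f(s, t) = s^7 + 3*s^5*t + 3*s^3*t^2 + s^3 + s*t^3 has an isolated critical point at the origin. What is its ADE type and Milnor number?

The Hessian of f at 0 is [[0, 0], [0, 0]] with rank 0, so corank 2. A Groebner basis of the Jacobian ideal J(f) in C{s,t} is {s^3, s*t^2, 3*s^2 + t^3}; counting standard monomials gives mu = 7. Corank 2; j^3 = s^3 is a perfect cube, so E-series; the 4-jet and mu = 7 give E_7.

Type E7, Milnor number mu = 7.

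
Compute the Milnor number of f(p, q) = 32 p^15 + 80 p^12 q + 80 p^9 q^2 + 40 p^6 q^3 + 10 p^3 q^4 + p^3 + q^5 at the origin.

8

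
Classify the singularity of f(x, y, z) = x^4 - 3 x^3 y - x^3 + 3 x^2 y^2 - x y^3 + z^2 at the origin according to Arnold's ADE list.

The Hessian of f at 0 is [[0, 0, 0], [0, 0, 0], [0, 0, 2]] with rank 1, so corank 2. A Groebner basis of the Jacobian ideal J(f) in C{x,y,z} is {3*x^2 + y^4 + y^3, x^3, x^2*y - x^2 - y^3/3, -2*x^2 + x*y^2 - 2*y^3/3, z}; counting standard monomials gives mu = 7. Corank 2; j^3 = -x^3 is a perfect cube, so E-series; the 4-jet and mu = 7 give E_7.

E7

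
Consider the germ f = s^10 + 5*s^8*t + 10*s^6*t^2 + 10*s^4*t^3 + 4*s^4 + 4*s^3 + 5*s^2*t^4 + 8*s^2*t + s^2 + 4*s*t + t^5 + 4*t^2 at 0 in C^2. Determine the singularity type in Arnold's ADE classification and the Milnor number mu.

Type A_{4}, Milnor number mu = 4.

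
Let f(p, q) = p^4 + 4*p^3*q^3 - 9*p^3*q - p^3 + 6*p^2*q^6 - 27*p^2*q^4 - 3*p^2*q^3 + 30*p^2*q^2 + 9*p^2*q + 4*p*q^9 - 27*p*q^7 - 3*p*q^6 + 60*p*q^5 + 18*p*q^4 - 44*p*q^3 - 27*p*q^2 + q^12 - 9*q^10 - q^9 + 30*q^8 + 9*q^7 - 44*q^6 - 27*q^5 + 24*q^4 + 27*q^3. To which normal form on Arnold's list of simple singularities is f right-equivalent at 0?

The Hessian of f at 0 is [[0, 0], [0, 0]] with rank 0, so corank 2. A Groebner basis of the Jacobian ideal J(f) in C{p,q} is {3*p^2 - 18*p*q + q^4 - q^3 + 27*q^2, p^3 - 45*p^2 + 270*p*q - 12*q^3 - 405*q^2, p^2*q - 11*p^2 + 66*p*q - 16*q^3/3 - 99*q^2, -2*p^2 + p*q^2 + 12*p*q - 7*q^3/3 - 18*q^2}; counting standard monomials gives mu = 7. Corank 2; j^3 = -(p - 3*q)^3 is a perfect cube, so E-series; the 4-jet and mu = 7 give E_7.

E7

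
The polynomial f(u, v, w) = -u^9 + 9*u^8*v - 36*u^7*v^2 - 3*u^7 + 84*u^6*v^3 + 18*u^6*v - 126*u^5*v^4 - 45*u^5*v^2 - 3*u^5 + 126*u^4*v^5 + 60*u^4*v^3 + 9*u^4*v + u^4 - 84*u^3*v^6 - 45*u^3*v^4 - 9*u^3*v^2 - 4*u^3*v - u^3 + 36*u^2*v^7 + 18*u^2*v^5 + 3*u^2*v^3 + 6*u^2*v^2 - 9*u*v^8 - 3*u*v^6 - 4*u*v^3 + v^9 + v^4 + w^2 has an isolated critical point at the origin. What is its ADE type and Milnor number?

The Hessian of f at 0 has rank 1. Corank 2; j^3 = -u^3 is a perfect cube, so E-series; the 4-jet and mu = 6 give E_6.

Type E_{6}, Milnor number mu = 6.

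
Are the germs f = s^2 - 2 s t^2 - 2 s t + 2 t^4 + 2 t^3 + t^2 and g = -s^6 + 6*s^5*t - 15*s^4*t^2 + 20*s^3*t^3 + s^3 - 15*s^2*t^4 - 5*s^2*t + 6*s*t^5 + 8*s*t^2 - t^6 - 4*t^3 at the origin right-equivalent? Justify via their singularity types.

The Hessian of f at 0 is [[2, -2], [-2, 2]] with rank 1, so corank 1. A Groebner basis of the Jacobian ideal J(f) in C{s,t} is {s^2 - s + t, s*t - s + t, -s + t^2 + t}; counting standard monomials gives mu = 3. Corank 1: A-series; mu = 3 gives A_3. The Hessian of g at 0 is [[0, 0], [0, 0]] with rank 0, so corank 2. A Groebner basis of the Jacobian ideal J(g) in C{s,t} is {s*t/6 + t^5 - t^2/3, s*t^2 - 2*t^3, s^2 - 3*s*t + 2*t^2}; counting standard monomials gives mu = 7. Corank 2; j^3 = (s - 2*t)^2*(s - t) has shape L^2 M (L != M), so D-series; mu = 7 gives D_7. f is A_3 but g is D_7, hence not right-equivalent.

No.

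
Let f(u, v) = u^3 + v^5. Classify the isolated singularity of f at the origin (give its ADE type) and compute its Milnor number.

Type E_{8}, Milnor number mu = 8.

The Hessian of f at 0 has rank 0. Corank 2; j^3 = u^3 is a perfect cube, so E-series; the 5-jet and mu = 8 give E_8.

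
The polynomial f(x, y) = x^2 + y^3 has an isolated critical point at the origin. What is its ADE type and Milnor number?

Type A2, Milnor number mu = 2.

The Hessian of f at 0 is [[2, 0], [0, 0]] with rank 1, so corank 1. A Groebner basis of the Jacobian ideal J(f) in C{x,y} is {y^2, x}; counting standard monomials gives mu = 2. Corank 1: A-series; mu = 2 gives A_2.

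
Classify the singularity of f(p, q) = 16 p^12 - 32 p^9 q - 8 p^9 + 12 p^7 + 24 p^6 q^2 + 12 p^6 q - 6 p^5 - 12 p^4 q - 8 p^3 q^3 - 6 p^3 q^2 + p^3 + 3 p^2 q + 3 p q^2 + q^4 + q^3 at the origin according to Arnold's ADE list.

E_6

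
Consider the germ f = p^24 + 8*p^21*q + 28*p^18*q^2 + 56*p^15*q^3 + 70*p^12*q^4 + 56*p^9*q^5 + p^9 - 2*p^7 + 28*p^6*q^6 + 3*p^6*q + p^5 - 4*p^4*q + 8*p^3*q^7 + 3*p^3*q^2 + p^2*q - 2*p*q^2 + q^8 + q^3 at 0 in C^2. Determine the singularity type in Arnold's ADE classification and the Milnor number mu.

Type D_{9}, Milnor number mu = 9.

The Hessian of f at 0 is [[0, 0], [0, 0]] with rank 0, so corank 2. A Groebner basis of the Jacobian ideal J(f) in C{p,q} is {p^2*q^2 + 8*p^2*q + p^2 - 16*p*q^2 - 3*p*q + 8*q^3 + 2*q^2, 16*p^2*q + 2*p^2 + p*q^3 - 32*p*q^2 - 5*p*q + 16*q^3 + 3*q^2, 24*p^2*q + 3*p^2 - 48*p*q^2 - 7*p*q + q^4 + 24*q^3 + 4*q^2, p^3 - 3*p^2*q + 3*p*q^2 - q^3}; counting standard monomials gives mu = 9. Corank 2; j^3 = q*(p - q)^2 has shape L^2 M (L != M), so D-series; mu = 9 gives D_9.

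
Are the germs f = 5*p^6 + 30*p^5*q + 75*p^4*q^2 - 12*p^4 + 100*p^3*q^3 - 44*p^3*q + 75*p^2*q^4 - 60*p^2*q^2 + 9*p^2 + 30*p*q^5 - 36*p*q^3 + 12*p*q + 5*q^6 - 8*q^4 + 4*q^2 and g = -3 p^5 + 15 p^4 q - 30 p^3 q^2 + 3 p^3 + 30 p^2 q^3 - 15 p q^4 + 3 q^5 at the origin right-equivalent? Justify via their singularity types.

The Hessian of f at 0 has rank 1. Corank 1: A-series; mu = 5 gives A_5. The Hessian of g at 0 has rank 0. Corank 2; j^3 = 3*p^3 is a perfect cube, so E-series; the 5-jet and mu = 8 give E_8. f is A_5 but g is E_8, hence not right-equivalent.

No.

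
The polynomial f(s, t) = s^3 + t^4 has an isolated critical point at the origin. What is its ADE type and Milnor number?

The Hessian of f at 0 is [[0, 0], [0, 0]] with rank 0, so corank 2. A Groebner basis of the Jacobian ideal J(f) in C{s,t} is {t^3, s^2}; counting standard monomials gives mu = 6. Corank 2; j^3 = s^3 is a perfect cube, so E-series; the 4-jet and mu = 6 give E_6.

Type E6, Milnor number mu = 6.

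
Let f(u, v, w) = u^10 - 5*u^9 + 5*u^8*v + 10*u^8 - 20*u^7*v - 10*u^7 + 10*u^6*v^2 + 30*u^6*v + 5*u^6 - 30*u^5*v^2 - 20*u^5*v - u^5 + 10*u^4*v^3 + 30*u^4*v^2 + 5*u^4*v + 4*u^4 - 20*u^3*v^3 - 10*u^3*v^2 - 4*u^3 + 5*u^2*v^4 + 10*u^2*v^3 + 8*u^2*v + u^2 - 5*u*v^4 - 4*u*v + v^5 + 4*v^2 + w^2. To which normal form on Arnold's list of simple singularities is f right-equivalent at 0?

The Hessian of f at 0 has rank 2. Corank 1: A-series; mu = 4 gives A_4.

A_{4}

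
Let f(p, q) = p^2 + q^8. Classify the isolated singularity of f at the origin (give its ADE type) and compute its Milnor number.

The Hessian of f at 0 is [[2, 0], [0, 0]] with rank 1, so corank 1. A Groebner basis of the Jacobian ideal J(f) in C{p,q} is {q^7, p}; counting standard monomials gives mu = 7. Corank 1: A-series; mu = 7 gives A_7.

Type A7, Milnor number mu = 7.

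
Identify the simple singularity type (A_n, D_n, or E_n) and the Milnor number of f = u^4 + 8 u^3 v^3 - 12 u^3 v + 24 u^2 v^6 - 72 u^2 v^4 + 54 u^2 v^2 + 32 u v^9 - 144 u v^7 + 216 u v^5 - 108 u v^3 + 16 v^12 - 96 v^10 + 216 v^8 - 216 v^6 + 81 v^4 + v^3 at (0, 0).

The Hessian of f at 0 is [[0, 0], [0, 0]] with rank 0, so corank 2. A Groebner basis of the Jacobian ideal J(f) in C{u,v} is {u^3 - 9*u^2*v, v^2}; counting standard monomials gives mu = 6. Corank 2; j^3 = v^3 is a perfect cube, so E-series; the 4-jet and mu = 6 give E_6.

Type E_{6}, Milnor number mu = 6.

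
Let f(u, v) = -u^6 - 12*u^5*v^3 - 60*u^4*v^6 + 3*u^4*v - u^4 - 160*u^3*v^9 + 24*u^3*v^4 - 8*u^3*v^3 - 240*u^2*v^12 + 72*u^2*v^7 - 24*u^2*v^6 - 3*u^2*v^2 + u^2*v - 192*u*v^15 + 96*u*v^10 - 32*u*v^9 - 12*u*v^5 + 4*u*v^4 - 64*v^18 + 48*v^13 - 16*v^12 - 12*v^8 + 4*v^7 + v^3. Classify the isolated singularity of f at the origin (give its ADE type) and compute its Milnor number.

Type D4, Milnor number mu = 4.

The Hessian of f at 0 is [[0, 0], [0, 0]] with rank 0, so corank 2. A Groebner basis of the Jacobian ideal J(f) in C{u,v} is {v^3, u^2 + 3*v^2, u*v}; counting standard monomials gives mu = 4. Corank 2; j^3 = v*(u^2 + v^2) splits into three distinct lines over C (the quadratic factor has nonzero discriminant), so D_4.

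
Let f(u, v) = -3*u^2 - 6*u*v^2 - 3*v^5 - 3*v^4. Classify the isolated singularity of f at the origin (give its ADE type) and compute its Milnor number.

The Hessian of f at 0 is [[-6, 0], [0, 0]] with rank 1, so corank 1. A Groebner basis of the Jacobian ideal J(f) in C{u,v} is {u^2, u + v^2}; counting standard monomials gives mu = 4. Corank 1: A-series; mu = 4 gives A_4.

Type A_{4}, Milnor number mu = 4.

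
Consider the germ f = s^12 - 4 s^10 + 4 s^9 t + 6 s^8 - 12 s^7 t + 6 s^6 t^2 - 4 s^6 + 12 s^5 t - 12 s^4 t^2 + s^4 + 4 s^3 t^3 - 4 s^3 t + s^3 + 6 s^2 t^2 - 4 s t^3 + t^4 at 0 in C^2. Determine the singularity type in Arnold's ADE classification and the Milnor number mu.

Type E_6, Milnor number mu = 6.

The Hessian of f at 0 has rank 0. Corank 2; j^3 = s^3 is a perfect cube, so E-series; the 4-jet and mu = 6 give E_6.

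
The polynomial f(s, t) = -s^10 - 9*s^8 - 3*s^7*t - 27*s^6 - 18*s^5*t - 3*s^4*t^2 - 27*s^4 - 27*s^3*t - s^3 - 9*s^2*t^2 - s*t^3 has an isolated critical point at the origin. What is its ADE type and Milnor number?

Type E7, Milnor number mu = 7.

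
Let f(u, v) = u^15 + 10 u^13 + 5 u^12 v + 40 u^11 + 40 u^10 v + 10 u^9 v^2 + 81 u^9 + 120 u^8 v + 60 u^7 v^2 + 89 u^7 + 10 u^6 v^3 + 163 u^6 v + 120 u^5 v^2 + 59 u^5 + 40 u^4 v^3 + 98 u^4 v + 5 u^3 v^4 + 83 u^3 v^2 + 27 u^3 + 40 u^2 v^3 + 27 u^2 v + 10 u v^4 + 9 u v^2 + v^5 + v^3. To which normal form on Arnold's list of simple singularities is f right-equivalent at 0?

The Hessian of f at 0 has rank 0. Corank 2; j^3 = (3*u + v)^3 is a perfect cube, so E-series; the 5-jet and mu = 8 give E_8.

E8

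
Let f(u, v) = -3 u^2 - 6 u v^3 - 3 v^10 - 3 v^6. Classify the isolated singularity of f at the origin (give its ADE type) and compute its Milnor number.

The Hessian of f at 0 is [[-6, 0], [0, 0]] with rank 1, so corank 1. A Groebner basis of the Jacobian ideal J(f) in C{u,v} is {u^3, u + v^3}; counting standard monomials gives mu = 9. Corank 1: A-series; mu = 9 gives A_9.

Type A_9, Milnor number mu = 9.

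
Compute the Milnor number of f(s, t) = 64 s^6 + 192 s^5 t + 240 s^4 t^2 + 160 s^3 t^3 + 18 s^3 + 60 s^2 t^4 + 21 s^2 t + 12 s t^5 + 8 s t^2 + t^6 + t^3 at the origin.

7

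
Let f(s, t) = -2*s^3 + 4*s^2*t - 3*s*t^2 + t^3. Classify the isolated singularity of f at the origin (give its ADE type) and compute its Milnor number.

Type D4, Milnor number mu = 4.

The Hessian of f at 0 has rank 0. Corank 2; j^3 = -(s - t)*(2*s^2 - 2*s*t + t^2) splits into three distinct lines over C (the quadratic factor has nonzero discriminant), so D_4.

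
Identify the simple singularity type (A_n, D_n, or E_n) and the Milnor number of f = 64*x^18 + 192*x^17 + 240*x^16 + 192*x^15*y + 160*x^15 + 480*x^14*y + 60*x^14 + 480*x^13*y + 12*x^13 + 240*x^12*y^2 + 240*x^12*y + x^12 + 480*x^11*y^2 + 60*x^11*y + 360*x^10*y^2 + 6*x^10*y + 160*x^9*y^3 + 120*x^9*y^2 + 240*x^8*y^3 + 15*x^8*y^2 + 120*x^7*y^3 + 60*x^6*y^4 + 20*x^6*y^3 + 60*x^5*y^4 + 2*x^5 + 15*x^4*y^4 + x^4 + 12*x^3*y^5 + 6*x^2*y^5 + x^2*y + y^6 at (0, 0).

Type D_7, Milnor number mu = 7.

The Hessian of f at 0 is [[0, 0], [0, 0]] with rank 0, so corank 2. A Groebner basis of the Jacobian ideal J(f) in C{x,y} is {x^2/6 + y^5, x^3, x*y}; counting standard monomials gives mu = 7. Corank 2; j^3 = x^2*y has shape L^2 M (L != M), so D-series; mu = 7 gives D_7.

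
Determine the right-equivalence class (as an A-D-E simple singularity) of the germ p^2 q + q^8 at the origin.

The Hessian of f at 0 is [[0, 0], [0, 0]] with rank 0, so corank 2. A Groebner basis of the Jacobian ideal J(f) in C{p,q} is {p^2/8 + q^7, p^3, p*q}; counting standard monomials gives mu = 9. Corank 2; j^3 = p^2*q has shape L^2 M (L != M), so D-series; mu = 9 gives D_9.

D_{9}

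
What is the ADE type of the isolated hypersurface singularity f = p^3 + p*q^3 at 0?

E_7

The Hessian of f at 0 has rank 0. Corank 2; j^3 = p^3 is a perfect cube, so E-series; the 4-jet and mu = 7 give E_7.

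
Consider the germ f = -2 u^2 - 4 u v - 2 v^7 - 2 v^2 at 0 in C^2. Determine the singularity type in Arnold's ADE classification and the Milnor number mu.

Type A_{6}, Milnor number mu = 6.

The Hessian of f at 0 has rank 1. Corank 1: A-series; mu = 6 gives A_6.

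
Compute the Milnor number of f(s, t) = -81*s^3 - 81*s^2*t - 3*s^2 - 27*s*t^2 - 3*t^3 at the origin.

2

The Hessian of f at 0 has rank 1. Corank 1: A-series; mu = 2 gives A_2.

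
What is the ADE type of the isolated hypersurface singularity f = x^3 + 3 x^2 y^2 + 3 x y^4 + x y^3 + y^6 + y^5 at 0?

E7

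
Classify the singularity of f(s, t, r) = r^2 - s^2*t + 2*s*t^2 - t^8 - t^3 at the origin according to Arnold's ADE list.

D_{9}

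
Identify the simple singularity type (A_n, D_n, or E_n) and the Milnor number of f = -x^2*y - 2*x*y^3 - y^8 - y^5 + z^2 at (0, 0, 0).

Type D9, Milnor number mu = 9.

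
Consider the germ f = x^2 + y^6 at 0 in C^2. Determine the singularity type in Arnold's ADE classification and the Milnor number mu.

Type A_5, Milnor number mu = 5.

The Hessian of f at 0 is [[2, 0], [0, 0]] with rank 1, so corank 1. A Groebner basis of the Jacobian ideal J(f) in C{x,y} is {y^5, x}; counting standard monomials gives mu = 5. Corank 1: A-series; mu = 5 gives A_5.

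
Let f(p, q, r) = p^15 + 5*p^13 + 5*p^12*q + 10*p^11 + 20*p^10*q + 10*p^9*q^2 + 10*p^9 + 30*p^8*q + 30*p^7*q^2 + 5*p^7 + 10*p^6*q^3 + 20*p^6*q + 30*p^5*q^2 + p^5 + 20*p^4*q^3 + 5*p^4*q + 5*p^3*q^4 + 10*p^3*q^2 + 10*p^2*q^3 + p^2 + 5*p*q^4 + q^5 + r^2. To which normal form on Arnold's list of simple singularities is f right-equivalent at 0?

A_{4}

The Hessian of f at 0 is [[2, 0, 0], [0, 0, 0], [0, 0, 2]] with rank 2, so corank 1. A Groebner basis of the Jacobian ideal J(f) in C{p,q,r} is {q^4, p, r}; counting standard monomials gives mu = 4. Corank 1: A-series; mu = 4 gives A_4.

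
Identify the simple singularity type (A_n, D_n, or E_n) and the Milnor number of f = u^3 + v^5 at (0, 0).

Type E_8, Milnor number mu = 8.

The Hessian of f at 0 is [[0, 0], [0, 0]] with rank 0, so corank 2. A Groebner basis of the Jacobian ideal J(f) in C{u,v} is {v^4, u^2}; counting standard monomials gives mu = 8. Corank 2; j^3 = u^3 is a perfect cube, so E-series; the 5-jet and mu = 8 give E_8.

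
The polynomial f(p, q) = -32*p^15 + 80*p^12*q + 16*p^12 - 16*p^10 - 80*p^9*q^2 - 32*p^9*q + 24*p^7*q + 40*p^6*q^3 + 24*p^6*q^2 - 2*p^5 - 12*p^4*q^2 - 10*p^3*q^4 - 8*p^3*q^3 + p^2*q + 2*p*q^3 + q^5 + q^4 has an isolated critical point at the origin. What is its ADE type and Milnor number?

The Hessian of f at 0 is [[0, 0], [0, 0]] with rank 0, so corank 2. A Groebner basis of the Jacobian ideal J(f) in C{p,q} is {p*q^2, p*q + q^3, p^2 - 4*p*q}; counting standard monomials gives mu = 5. Corank 2; j^3 = p^2*q has shape L^2 M (L != M), so D-series; mu = 5 gives D_5.

Type D_{5}, Milnor number mu = 5.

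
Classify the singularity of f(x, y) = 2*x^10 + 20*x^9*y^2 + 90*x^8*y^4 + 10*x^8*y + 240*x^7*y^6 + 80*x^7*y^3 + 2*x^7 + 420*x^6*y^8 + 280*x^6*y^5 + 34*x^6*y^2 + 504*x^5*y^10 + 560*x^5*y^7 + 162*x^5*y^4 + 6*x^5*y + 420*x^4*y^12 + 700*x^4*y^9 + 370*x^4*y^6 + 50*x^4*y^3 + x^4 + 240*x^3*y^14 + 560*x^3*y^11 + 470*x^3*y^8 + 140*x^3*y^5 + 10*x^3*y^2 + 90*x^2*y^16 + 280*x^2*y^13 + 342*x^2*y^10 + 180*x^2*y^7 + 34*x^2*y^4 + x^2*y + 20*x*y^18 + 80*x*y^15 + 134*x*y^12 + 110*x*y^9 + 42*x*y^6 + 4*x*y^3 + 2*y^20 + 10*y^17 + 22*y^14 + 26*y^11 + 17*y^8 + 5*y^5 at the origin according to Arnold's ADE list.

D6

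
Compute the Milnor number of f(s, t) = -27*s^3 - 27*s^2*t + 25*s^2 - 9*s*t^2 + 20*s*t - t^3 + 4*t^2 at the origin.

2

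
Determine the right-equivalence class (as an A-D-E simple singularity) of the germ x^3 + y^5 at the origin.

E_8

The Hessian of f at 0 is [[0, 0], [0, 0]] with rank 0, so corank 2. A Groebner basis of the Jacobian ideal J(f) in C{x,y} is {y^4, x^2}; counting standard monomials gives mu = 8. Corank 2; j^3 = x^3 is a perfect cube, so E-series; the 5-jet and mu = 8 give E_8.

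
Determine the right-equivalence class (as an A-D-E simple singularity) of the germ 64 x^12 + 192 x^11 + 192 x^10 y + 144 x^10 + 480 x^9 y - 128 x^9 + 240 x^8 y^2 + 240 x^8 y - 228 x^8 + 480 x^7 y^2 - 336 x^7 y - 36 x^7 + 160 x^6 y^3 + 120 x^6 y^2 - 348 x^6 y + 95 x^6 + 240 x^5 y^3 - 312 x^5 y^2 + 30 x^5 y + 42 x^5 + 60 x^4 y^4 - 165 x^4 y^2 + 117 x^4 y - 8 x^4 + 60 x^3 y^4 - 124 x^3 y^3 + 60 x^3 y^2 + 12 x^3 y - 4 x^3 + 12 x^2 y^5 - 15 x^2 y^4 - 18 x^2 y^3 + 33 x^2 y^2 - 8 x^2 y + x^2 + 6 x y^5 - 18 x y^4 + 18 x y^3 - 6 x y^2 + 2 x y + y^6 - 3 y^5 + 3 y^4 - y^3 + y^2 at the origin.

A2

The Hessian of f at 0 has rank 1. Corank 1: A-series; mu = 2 gives A_2.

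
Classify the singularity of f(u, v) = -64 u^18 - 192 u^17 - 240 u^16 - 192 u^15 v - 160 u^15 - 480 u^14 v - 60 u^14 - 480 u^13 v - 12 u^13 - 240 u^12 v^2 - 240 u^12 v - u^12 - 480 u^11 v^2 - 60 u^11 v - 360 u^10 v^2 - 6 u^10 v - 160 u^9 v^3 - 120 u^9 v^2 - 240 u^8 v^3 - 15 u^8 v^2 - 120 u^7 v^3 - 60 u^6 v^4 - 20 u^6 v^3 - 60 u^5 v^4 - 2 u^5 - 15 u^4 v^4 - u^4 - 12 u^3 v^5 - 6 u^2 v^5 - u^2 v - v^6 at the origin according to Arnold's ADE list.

The Hessian of f at 0 is [[0, 0], [0, 0]] with rank 0, so corank 2. A Groebner basis of the Jacobian ideal J(f) in C{u,v} is {u^2/6 + v^5, u^3, u*v}; counting standard monomials gives mu = 7. Corank 2; j^3 = -u^2*v has shape L^2 M (L != M), so D-series; mu = 7 gives D_7.

D_7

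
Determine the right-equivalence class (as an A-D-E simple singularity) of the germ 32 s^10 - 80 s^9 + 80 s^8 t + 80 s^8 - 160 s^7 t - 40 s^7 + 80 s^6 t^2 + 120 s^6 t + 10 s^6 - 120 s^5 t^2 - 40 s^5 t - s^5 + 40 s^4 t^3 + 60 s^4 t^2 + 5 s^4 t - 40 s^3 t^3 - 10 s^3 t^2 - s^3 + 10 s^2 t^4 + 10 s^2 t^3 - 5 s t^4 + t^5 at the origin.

E_8

The Hessian of f at 0 has rank 0. Corank 2; j^3 = -s^3 is a perfect cube, so E-series; the 5-jet and mu = 8 give E_8.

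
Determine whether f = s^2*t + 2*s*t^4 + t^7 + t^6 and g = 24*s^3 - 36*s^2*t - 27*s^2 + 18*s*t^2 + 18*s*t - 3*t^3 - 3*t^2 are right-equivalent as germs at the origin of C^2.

The Hessian of f at 0 has rank 0. Corank 2; j^3 = s^2*t has shape L^2 M (L != M), so D-series; mu = 7 gives D_7. The Hessian of g at 0 has rank 1. Corank 1: A-series; mu = 2 gives A_2. f is D_7 but g is A_2, hence not right-equivalent.

No.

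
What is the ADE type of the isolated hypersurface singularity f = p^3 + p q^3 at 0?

The Hessian of f at 0 has rank 0. Corank 2; j^3 = p^3 is a perfect cube, so E-series; the 4-jet and mu = 7 give E_7.

E7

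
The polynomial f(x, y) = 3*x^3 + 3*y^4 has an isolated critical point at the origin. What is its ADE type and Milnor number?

Type E_6, Milnor number mu = 6.

The Hessian of f at 0 has rank 0. Corank 2; j^3 = 3*x^3 is a perfect cube, so E-series; the 4-jet and mu = 6 give E_6.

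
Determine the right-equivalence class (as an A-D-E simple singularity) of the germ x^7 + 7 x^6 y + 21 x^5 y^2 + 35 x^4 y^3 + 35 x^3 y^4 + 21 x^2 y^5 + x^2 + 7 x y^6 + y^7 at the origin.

The Hessian of f at 0 has rank 1. Corank 1: A-series; mu = 6 gives A_6.

A6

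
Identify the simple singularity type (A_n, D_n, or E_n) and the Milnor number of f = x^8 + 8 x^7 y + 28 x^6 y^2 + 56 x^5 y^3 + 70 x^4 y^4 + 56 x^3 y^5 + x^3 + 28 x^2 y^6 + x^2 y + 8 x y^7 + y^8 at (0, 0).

Type D_9, Milnor number mu = 9.

The Hessian of f at 0 is [[0, 0], [0, 0]] with rank 0, so corank 2. A Groebner basis of the Jacobian ideal J(f) in C{x,y} is {-x*y/8 + y^7, x*y^2, x^2 + x*y}; counting standard monomials gives mu = 9. Corank 2; j^3 = x^2*(x + y) has shape L^2 M (L != M), so D-series; mu = 9 gives D_9.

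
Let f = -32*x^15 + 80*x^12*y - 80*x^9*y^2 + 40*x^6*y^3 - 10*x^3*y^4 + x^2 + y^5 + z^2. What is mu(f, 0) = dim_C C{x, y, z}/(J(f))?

4

The Hessian of f at 0 is [[2, 0, 0], [0, 0, 0], [0, 0, 2]] with rank 2, so corank 1. A Groebner basis of the Jacobian ideal J(f) in C{x,y,z} is {y^4, x, z}; counting standard monomials gives mu = 4. Corank 1: A-series; mu = 4 gives A_4.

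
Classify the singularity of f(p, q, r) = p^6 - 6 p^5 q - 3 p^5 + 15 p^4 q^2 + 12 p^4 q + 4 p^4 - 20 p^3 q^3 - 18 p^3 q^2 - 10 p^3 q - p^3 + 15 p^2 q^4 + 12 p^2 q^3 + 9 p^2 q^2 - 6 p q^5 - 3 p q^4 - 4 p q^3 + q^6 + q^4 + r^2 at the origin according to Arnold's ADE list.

E6

The Hessian of f at 0 has rank 1. Corank 2; j^3 = -p^3 is a perfect cube, so E-series; the 4-jet and mu = 6 give E_6.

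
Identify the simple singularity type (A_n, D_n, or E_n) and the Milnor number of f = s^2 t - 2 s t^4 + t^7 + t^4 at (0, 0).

The Hessian of f at 0 has rank 0. Corank 2; j^3 = s^2*t has shape L^2 M (L != M), so D-series; mu = 5 gives D_5.

Type D_{5}, Milnor number mu = 5.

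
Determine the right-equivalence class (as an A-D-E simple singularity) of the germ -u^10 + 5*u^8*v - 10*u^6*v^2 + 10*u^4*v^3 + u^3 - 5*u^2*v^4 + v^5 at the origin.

E_8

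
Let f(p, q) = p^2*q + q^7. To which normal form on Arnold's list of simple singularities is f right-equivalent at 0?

D_8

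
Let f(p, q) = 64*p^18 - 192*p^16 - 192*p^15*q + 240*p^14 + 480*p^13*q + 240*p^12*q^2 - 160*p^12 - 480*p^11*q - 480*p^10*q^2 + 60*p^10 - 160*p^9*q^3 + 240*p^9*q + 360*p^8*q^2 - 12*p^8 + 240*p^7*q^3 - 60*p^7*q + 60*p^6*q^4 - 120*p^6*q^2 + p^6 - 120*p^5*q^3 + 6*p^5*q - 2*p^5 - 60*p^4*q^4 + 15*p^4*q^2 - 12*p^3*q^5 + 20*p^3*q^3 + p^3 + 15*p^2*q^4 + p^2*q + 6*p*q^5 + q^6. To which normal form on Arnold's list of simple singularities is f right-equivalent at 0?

D7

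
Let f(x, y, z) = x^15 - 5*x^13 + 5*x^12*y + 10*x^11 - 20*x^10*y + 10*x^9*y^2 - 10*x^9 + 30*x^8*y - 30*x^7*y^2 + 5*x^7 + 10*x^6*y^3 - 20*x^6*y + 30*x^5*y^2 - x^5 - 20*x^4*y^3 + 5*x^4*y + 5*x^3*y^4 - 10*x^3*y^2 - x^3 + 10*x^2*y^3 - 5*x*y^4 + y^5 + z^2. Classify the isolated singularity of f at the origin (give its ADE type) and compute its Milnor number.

Type E_8, Milnor number mu = 8.

The Hessian of f at 0 has rank 1. Corank 2; j^3 = -x^3 is a perfect cube, so E-series; the 5-jet and mu = 8 give E_8.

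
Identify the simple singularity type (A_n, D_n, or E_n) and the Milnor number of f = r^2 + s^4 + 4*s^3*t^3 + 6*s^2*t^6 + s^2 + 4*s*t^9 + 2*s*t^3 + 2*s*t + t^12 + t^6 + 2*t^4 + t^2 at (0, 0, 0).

Type A3, Milnor number mu = 3.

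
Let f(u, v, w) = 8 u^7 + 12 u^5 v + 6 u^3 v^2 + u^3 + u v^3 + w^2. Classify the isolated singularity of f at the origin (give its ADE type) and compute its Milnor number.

Type E_7, Milnor number mu = 7.

The Hessian of f at 0 has rank 1. Corank 2; j^3 = u^3 is a perfect cube, so E-series; the 4-jet and mu = 7 give E_7.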